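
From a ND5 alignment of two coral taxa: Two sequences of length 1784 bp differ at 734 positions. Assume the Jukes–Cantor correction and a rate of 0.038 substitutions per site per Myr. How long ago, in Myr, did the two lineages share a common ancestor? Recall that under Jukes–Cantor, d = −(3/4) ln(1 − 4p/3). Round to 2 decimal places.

7.85

p = 734/1784 ≈ 0.411435.
d = −(3/4) ln(1 − 4p/3) = −0.75 ln(1 − 0.54858) = −0.75 ln(0.45142)
  = −0.75 × (-0.795357) = 0.596518 substitutions/site.
Under a molecular clock d = 2μt, so t = d/(2μ) = 0.596518 / (2 × 0.038) = 7.85 Myr.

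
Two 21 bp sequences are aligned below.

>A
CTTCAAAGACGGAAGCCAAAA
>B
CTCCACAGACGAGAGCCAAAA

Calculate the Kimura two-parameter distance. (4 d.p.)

Of 21 sites, 3 differences are transitions and 1 are transversions, so P = 3/21 ≈ 0.142857 and Q = 1/21 ≈ 0.047619.
Under the Kimura two-parameter model, d = −½ ln(1 − 2P − Q) − ¼ ln(1 − 2Q).
1 − 2P − Q = 0.666667, giving −½ ln(0.666667) = 0.202732.
1 − 2Q = 0.904762, giving −¼ ln(0.904762) = 0.025021.
d = 0.202732 + 0.025021 = 0.227753.

0.2278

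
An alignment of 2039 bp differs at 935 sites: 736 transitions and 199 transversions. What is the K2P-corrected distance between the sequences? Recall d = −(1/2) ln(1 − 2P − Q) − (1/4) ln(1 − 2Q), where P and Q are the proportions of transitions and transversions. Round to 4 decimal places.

0.9104

P = 736/2039 ≈ 0.360961 and Q = 199/2039 ≈ 0.097597.
Under the Kimura two-parameter model, d = −½ ln(1 − 2P − Q) − ¼ ln(1 − 2Q).
1 − 2P − Q = 0.180481, giving −½ ln(0.180481) = 0.856065.
1 − 2Q = 0.804806, giving −¼ ln(0.804806) = 0.054289.
d = 0.856065 + 0.054289 = 0.910354.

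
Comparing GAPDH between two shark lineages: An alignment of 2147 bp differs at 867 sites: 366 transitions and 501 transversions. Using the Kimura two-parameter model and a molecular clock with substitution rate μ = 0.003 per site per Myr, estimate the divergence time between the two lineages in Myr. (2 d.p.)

97.36

P = 366/2147 ≈ 0.17047 and Q = 501/2147 ≈ 0.233349.
Under the Kimura two-parameter model, d = −½ ln(1 − 2P − Q) − ¼ ln(1 − 2Q).
1 − 2P − Q = 0.425711, giving −½ ln(0.425711) = 0.426997.
1 − 2Q = 0.533302, giving −¼ ln(0.533302) = 0.157167.
d = 0.426997 + 0.157167 = 0.584164.
Under a molecular clock d = 2μt, so t = d/(2μ) = 0.584164 / (2 × 0.003) = 97.36 Myr.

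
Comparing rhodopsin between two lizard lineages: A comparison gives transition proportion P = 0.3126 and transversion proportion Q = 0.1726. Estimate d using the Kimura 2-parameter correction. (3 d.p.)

Under the Kimura two-parameter model, d = −½ ln(1 − 2P − Q) − ¼ ln(1 − 2Q).
1 − 2P − Q = 0.2022, giving −½ ln(0.2022) = 0.799249.
1 − 2Q = 0.6548, giving −¼ ln(0.6548) = 0.105856.
d = 0.799249 + 0.105856 = 0.905105.

0.905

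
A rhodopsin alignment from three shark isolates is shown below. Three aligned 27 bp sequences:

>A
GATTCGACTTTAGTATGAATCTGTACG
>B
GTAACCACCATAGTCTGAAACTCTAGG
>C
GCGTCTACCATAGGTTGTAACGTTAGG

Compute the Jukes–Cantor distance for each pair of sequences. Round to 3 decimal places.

A–B: 10/27 sites differ → p ≈ 0.37037, d = −0.75 ln(1 − 0.493827) = 0.510658 ≈ 0.511.
A–C: 12/27 sites differ → p ≈ 0.444444, d = −0.75 ln(1 − 0.592592) = 0.673455 ≈ 0.673.
B–C: 9/27 sites differ → p ≈ 0.333333, d = −0.75 ln(1 − 0.444444) = 0.440839 ≈ 0.441.

d(A,B) = 0.511, d(A,C) = 0.673, d(B,C) = 0.441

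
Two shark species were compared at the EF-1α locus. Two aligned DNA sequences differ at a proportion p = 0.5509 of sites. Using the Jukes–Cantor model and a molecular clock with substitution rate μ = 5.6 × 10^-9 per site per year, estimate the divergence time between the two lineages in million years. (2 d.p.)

88.81

d = −(3/4) ln(1 − 4p/3) = −0.75 ln(1 − 0.734533) = −0.75 ln(0.265467)
  = −0.75 × (-1.326265) = 0.994699 substitutions/site.
Under a molecular clock d = 2μt, so t = d/(2μ) = 0.994699 / (2 × 5.6 × 10^-9) = 88.81 million years.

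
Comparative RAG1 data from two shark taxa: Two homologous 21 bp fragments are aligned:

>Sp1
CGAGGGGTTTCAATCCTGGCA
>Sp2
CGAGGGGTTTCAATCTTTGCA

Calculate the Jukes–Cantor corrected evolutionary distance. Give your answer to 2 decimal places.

The sequences differ at 2 of 21 sites (16, 18), so p = 2/21 ≈ 0.095238.
d = −(3/4) ln(1 − 4p/3) = −0.75 ln(1 − 0.126984) = −0.75 ln(0.873016)
  = −0.75 × (-0.135801) = 0.101851 substitutions/site.

0.10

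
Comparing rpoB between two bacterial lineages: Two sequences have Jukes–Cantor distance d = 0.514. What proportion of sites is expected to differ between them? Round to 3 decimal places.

0.372

p = (3/4)(1 − e^(−4d/3)) = 0.75 × (1 − e^(-0.685333)) = 0.75 × (1 − 0.503922) = 0.372059.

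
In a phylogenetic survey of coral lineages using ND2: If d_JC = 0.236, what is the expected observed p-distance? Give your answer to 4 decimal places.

0.2025

p = (3/4)(1 − e^(−4d/3)) = 0.75 × (1 − e^(-0.314667)) = 0.75 × (1 − 0.730032) = 0.202476.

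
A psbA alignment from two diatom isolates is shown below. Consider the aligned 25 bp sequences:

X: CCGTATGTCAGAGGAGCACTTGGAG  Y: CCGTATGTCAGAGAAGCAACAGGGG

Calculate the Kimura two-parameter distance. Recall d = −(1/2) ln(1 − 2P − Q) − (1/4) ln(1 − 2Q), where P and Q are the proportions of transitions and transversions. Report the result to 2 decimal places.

0.24

Of 25 sites, 3 differences are transitions and 2 are transversions, so P = 3/25 = 0.12 and Q = 2/25 = 0.08.
Under the Kimura two-parameter model, d = −½ ln(1 − 2P − Q) − ¼ ln(1 − 2Q).
1 − 2P − Q = 0.68, giving −½ ln(0.68) = 0.192831.
1 − 2Q = 0.84, giving −¼ ln(0.84) = 0.043588.
d = 0.192831 + 0.043588 = 0.236419.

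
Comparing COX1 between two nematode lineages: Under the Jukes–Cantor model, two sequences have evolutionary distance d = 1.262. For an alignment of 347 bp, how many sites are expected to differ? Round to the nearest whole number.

Invert JC69: p = (3/4)(1 − e^(−4d/3)) = 0.75 × (1 − e^(-1.682667)) = 0.75 × (1 − 0.185878) = 0.610592.
Expected differing sites = pL ≈ 0.610592 × 347 = 211.875424 ≈ 212.

212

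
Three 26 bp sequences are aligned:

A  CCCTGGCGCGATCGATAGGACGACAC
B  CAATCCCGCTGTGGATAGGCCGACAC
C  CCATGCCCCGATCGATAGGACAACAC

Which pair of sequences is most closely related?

A–B: 8/26 differ, p = 0.308, d = 0.396.
A–C: 4/26 differ, p = 0.154, d = 0.172.
B–C: 8/26 differ, p = 0.308, d = 0.396.
The smallest distance is between A and C.

A and C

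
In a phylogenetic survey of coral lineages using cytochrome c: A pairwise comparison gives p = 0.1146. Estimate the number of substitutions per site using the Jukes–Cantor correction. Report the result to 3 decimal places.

0.124

d = −(3/4) ln(1 − 4p/3) = −0.75 ln(1 − 0.1528) = −0.75 ln(0.8472)
  = −0.75 × (-0.165818) = 0.124364 substitutions/site.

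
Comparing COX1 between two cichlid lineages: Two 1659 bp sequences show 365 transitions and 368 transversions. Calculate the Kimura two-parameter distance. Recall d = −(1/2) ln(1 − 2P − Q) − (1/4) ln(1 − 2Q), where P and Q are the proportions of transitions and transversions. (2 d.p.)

0.69

P = 365/1659 ≈ 0.220012 and Q = 368/1659 ≈ 0.22182.
Under the Kimura two-parameter model, d = −½ ln(1 − 2P − Q) − ¼ ln(1 − 2Q).
1 − 2P − Q = 0.338156, giving −½ ln(0.338156) = 0.542124.
1 − 2Q = 0.55636, giving −¼ ln(0.55636) = 0.146585.
d = 0.542124 + 0.146585 = 0.688709.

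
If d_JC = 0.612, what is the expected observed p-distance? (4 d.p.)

0.4184

p = (3/4)(1 − e^(−4d/3)) = 0.75 × (1 − e^(-0.816)) = 0.75 × (1 − 0.442197) = 0.418352.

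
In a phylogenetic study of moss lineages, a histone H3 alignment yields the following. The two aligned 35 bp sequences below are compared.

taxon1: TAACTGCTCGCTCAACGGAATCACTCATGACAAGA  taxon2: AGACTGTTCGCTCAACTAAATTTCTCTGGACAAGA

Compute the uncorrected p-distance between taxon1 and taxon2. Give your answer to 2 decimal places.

The sequences differ at 9 of 35 positions (sites 1, 2, 7, 17, 18, 22, 23, 27, 28).
p = 9/35 = 0.257142… ≈ 0.26 (to 2 d.p.).

0.26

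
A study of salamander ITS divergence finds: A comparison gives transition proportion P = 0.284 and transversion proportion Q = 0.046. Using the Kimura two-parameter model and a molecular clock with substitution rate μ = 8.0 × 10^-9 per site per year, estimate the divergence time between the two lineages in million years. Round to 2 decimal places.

Under the Kimura two-parameter model, d = −½ ln(1 − 2P − Q) − ¼ ln(1 − 2Q).
1 − 2P − Q = 0.386, giving −½ ln(0.386) = 0.475959.
1 − 2Q = 0.908, giving −¼ ln(0.908) = 0.024128.
d = 0.475959 + 0.024128 = 0.500087.
Under a molecular clock d = 2μt, so t = d/(2μ) = 0.500087 / (2 × 8.0 × 10^-9) = 31.26 million years.

31.26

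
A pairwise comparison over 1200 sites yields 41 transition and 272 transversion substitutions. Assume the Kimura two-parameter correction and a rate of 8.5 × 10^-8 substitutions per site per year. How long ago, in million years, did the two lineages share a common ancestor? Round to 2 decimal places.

1.92

P = 41/1200 ≈ 0.034167 and Q = 272/1200 ≈ 0.226667.
Under the Kimura two-parameter model, d = −½ ln(1 − 2P − Q) − ¼ ln(1 − 2Q).
1 − 2P − Q = 0.704999, giving −½ ln(0.704999) = 0.174779.
1 − 2Q = 0.546666, giving −¼ ln(0.546666) = 0.150979.
d = 0.174779 + 0.150979 = 0.325758.
Under a molecular clock d = 2μt, so t = d/(2μ) = 0.325758 / (2 × 8.5 × 10^-8) = 1.92 million years.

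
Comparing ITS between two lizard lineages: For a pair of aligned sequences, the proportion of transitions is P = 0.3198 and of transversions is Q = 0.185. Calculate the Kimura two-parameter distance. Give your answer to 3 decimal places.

Under the Kimura two-parameter model, d = −½ ln(1 − 2P − Q) − ¼ ln(1 − 2Q).
1 − 2P − Q = 0.1754, giving −½ ln(0.1754) = 0.870343.
1 − 2Q = 0.63, giving −¼ ln(0.63) = 0.115509.
d = 0.870343 + 0.115509 = 0.985852.

0.986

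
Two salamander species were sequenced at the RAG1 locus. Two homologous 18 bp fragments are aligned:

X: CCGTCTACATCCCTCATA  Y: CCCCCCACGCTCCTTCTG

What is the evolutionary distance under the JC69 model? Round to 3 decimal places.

The sequences differ at 9 of 18 sites (3, 4, 6, 9, 10, 11, 15, 16, 18), so p = 9/18 = 0.5.
d = −(3/4) ln(1 − 4p/3) = −0.75 ln(1 − 0.666667) = −0.75 ln(0.333333)
  = −0.75 × (-1.098613) = 0.823960 substitutions/site.

0.824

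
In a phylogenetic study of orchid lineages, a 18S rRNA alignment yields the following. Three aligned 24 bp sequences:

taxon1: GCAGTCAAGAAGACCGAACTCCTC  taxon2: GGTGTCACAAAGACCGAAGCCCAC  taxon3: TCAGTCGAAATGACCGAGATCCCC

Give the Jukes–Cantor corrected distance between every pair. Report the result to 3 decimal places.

d(taxon1,taxon2) = 0.369, d(taxon1,taxon3) = 0.369, d(taxon2,taxon3) = 0.608

taxon1–taxon2: 7/24 sites differ → p ≈ 0.291667, d = −0.75 ln(1 − 0.388889) = 0.369358 ≈ 0.369.
taxon1–taxon3: 7/24 sites differ → p ≈ 0.291667, d = −0.75 ln(1 − 0.388889) = 0.369358 ≈ 0.369.
taxon2–taxon3: 10/24 sites differ → p ≈ 0.416667, d = −0.75 ln(1 − 0.555556) = 0.608198 ≈ 0.608.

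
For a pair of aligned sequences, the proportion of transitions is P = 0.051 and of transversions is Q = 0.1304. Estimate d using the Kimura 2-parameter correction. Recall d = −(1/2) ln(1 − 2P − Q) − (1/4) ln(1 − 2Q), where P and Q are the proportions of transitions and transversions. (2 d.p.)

Under the Kimura two-parameter model, d = −½ ln(1 − 2P − Q) − ¼ ln(1 − 2Q).
1 − 2P − Q = 0.7676, giving −½ ln(0.7676) = 0.132243.
1 − 2Q = 0.7392, giving −¼ ln(0.7392) = 0.075547.
d = 0.132243 + 0.075547 = 0.207790.

0.21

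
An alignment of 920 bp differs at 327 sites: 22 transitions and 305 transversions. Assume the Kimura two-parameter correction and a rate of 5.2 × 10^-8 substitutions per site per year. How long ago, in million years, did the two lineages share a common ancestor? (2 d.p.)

4.91

P = 22/920 ≈ 0.023913 and Q = 305/920 ≈ 0.331522.
Under the Kimura two-parameter model, d = −½ ln(1 − 2P − Q) − ¼ ln(1 − 2Q).
1 − 2P − Q = 0.620652, giving −½ ln(0.620652) = 0.238492.
1 − 2Q = 0.336956, giving −¼ ln(0.336956) = 0.271951.
d = 0.238492 + 0.271951 = 0.510443.
Under a molecular clock d = 2μt, so t = d/(2μ) = 0.510443 / (2 × 5.2 × 10^-8) = 4.91 million years.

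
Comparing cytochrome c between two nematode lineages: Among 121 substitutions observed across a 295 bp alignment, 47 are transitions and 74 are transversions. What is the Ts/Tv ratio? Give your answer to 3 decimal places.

0.635

R = 47/74 = 0.635135… ≈ 0.635 (to 3 d.p.).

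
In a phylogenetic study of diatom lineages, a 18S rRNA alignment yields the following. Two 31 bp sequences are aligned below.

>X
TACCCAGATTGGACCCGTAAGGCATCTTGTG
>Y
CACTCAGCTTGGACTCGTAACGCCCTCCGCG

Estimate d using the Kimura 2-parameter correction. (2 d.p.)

Of 31 sites, 8 differences are transitions and 3 are transversions, so P = 8/31 ≈ 0.258065 and Q = 3/31 ≈ 0.096774.
Under the Kimura two-parameter model, d = −½ ln(1 − 2P − Q) − ¼ ln(1 − 2Q).
1 − 2P − Q = 0.387096, giving −½ ln(0.387096) = 0.474541.
1 − 2Q = 0.806452, giving −¼ ln(0.806452) = 0.053778.
d = 0.474541 + 0.053778 = 0.528319.

0.53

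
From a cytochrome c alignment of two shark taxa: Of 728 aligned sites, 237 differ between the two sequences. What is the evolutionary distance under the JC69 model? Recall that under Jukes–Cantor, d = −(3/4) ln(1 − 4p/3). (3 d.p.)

0.427

p = 237/728 ≈ 0.325549.
d = −(3/4) ln(1 − 4p/3) = −0.75 ln(1 − 0.434065) = −0.75 ln(0.565935)
  = −0.75 × (-0.569276) = 0.426957 substitutions/site.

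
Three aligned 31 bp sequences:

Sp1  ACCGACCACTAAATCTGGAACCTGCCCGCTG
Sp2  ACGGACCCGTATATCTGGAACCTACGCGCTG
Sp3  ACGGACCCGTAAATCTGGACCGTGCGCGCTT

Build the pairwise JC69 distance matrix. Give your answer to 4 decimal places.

Sp1–Sp2: 6/31 sites differ → p ≈ 0.193548, d = −0.75 ln(1 − 0.258064) = 0.223869 ≈ 0.2239.
Sp1–Sp3: 7/31 sites differ → p ≈ 0.225806, d = −0.75 ln(1 − 0.301075) = 0.268659 ≈ 0.2687.
Sp2–Sp3: 5/31 sites differ → p ≈ 0.16129, d = −0.75 ln(1 − 0.215053) = 0.181604 ≈ 0.1816.

d(Sp1,Sp2) = 0.2239, d(Sp1,Sp3) = 0.2687, d(Sp2,Sp3) = 0.1816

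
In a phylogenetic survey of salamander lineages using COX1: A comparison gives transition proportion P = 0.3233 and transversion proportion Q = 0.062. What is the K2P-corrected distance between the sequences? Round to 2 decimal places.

0.65

Under the Kimura two-parameter model, d = −½ ln(1 − 2P − Q) − ¼ ln(1 − 2Q).
1 − 2P − Q = 0.2914, giving −½ ln(0.2914) = 0.616529.
1 − 2Q = 0.876, giving −¼ ln(0.876) = 0.033097.
d = 0.616529 + 0.033097 = 0.649626.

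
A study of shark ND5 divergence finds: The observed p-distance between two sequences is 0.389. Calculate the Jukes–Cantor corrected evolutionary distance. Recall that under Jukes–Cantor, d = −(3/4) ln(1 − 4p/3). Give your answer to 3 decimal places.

0.548

d = −(3/4) ln(1 − 4p/3) = −0.75 ln(1 − 0.518667) = −0.75 ln(0.481333)
  = −0.75 × (-0.731196) = 0.548397 substitutions/site.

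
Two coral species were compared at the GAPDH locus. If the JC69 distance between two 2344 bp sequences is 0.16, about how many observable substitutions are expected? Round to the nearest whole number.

338

Invert JC69: p = (3/4)(1 − e^(−4d/3)) = 0.75 × (1 − e^(-0.213333)) = 0.75 × (1 − 0.807887) = 0.144085.
Expected differing sites = pL ≈ 0.144085 × 2344 = 337.73524 ≈ 338.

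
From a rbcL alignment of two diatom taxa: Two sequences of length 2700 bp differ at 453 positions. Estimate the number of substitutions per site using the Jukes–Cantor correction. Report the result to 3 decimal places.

0.190

p = 453/2700 ≈ 0.167778.
d = −(3/4) ln(1 − 4p/3) = −0.75 ln(1 − 0.223704) = −0.75 ln(0.776296)
  = −0.75 × (-0.253221) = 0.189916 substitutions/site.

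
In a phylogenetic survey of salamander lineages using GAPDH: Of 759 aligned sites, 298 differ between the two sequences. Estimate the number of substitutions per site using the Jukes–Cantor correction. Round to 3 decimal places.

p = 298/759 ≈ 0.392622.
d = −(3/4) ln(1 − 4p/3) = −0.75 ln(1 − 0.523496) = −0.75 ln(0.476504)
  = −0.75 × (-0.741279) = 0.555959 substitutions/site.

0.556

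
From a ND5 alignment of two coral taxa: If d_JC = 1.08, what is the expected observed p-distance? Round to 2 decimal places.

p = (3/4)(1 − e^(−4d/3)) = 0.75 × (1 − e^(-1.44)) = 0.75 × (1 − 0.236928) = 0.572304.

0.57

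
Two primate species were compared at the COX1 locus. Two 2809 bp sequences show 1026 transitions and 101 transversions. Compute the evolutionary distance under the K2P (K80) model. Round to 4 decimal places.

0.7459

P = 1026/2809 ≈ 0.365255 and Q = 101/2809 ≈ 0.035956.
Under the Kimura two-parameter model, d = −½ ln(1 − 2P − Q) − ¼ ln(1 − 2Q).
1 − 2P − Q = 0.233534, giving −½ ln(0.233534) = 0.727214.
1 − 2Q = 0.928088, giving −¼ ln(0.928088) = 0.018657.
d = 0.727214 + 0.018657 = 0.745871.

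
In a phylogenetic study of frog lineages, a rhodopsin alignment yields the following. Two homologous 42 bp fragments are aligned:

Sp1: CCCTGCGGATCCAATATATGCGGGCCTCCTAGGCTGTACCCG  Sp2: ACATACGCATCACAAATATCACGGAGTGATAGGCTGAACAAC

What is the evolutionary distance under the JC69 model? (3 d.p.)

0.635

The sequences differ at 18 of 42 sites, so p = 18/42 ≈ 0.428571.
d = −(3/4) ln(1 − 4p/3) = −0.75 ln(1 − 0.571428) = −0.75 ln(0.428572)
  = −0.75 × (-0.847297) = 0.635473 substitutions/site.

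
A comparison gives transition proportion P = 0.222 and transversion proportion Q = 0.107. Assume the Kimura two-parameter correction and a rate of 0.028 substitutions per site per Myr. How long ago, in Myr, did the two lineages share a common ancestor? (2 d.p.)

8.22

Under the Kimura two-parameter model, d = −½ ln(1 − 2P − Q) − ¼ ln(1 − 2Q).
1 − 2P − Q = 0.449, giving −½ ln(0.449) = 0.400366.
1 − 2Q = 0.786, giving −¼ ln(0.786) = 0.060200.
d = 0.400366 + 0.060200 = 0.460566.
Under a molecular clock d = 2μt, so t = d/(2μ) = 0.460566 / (2 × 0.028) = 8.22 Myr.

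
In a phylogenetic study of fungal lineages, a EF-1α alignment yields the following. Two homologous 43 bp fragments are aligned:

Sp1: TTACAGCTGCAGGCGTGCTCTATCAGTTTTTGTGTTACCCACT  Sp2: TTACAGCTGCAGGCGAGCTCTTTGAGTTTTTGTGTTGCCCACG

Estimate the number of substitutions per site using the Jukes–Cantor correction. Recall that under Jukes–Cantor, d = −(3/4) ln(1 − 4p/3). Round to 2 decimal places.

0.13

The sequences differ at 5 of 43 sites (16, 22, 24, 37, 43), so p = 5/43 ≈ 0.116279.
d = −(3/4) ln(1 − 4p/3) = −0.75 ln(1 − 0.155039) = −0.75 ln(0.844961)
  = −0.75 × (-0.168465) = 0.126349 substitutions/site.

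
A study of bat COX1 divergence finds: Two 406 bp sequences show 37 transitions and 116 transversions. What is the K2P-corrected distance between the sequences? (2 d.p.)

0.53

P = 37/406 ≈ 0.091133 and Q = 116/406 ≈ 0.285714.
Under the Kimura two-parameter model, d = −½ ln(1 − 2P − Q) − ¼ ln(1 − 2Q).
1 − 2P − Q = 0.53202, giving −½ ln(0.53202) = 0.315537.
1 − 2Q = 0.428572, giving −¼ ln(0.428572) = 0.211824.
d = 0.315537 + 0.211824 = 0.527361.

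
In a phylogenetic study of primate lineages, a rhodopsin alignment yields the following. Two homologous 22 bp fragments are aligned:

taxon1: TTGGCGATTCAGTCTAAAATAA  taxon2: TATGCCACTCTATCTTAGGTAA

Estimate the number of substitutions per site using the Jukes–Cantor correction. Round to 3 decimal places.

0.591

The sequences differ at 9 of 22 sites (2, 3, 6, 8, 11, 12, 16, 18, 19), so p = 9/22 ≈ 0.409091.
d = −(3/4) ln(1 − 4p/3) = −0.75 ln(1 − 0.545455) = −0.75 ln(0.454545)
  = −0.75 × (-0.788458) = 0.591344 substitutions/site.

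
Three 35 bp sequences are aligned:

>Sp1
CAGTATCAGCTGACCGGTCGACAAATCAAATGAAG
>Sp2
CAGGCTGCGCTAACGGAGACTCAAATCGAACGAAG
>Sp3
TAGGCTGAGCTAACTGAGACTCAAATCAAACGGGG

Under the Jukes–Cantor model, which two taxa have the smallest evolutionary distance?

Sp1–Sp2: 13/35 differ, p = 0.371, d = 0.513.
Sp1–Sp3: 14/35 differ, p = 0.400, d = 0.572.
Sp2–Sp3: 6/35 differ, p = 0.171, d = 0.195.
The smallest distance is between Sp2 and Sp3.

Sp2 and Sp3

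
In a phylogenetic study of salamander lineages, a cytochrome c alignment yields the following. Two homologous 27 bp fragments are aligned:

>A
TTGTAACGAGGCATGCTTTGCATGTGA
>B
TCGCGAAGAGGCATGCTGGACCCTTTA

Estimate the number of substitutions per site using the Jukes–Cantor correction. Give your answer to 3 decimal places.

0.588

The sequences differ at 11 of 27 sites, so p = 11/27 ≈ 0.407407.
d = −(3/4) ln(1 − 4p/3) = −0.75 ln(1 − 0.543209) = −0.75 ln(0.456791)
  = −0.75 × (-0.783529) = 0.587647 substitutions/site.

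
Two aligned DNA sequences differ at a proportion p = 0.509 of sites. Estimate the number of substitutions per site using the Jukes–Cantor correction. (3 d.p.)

d = −(3/4) ln(1 − 4p/3) = −0.75 ln(1 − 0.678667) = −0.75 ln(0.321333)
  = −0.75 × (-1.135277) = 0.851458 substitutions/site.

0.851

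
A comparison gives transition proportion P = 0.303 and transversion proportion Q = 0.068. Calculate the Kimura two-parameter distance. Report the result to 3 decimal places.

Under the Kimura two-parameter model, d = −½ ln(1 − 2P − Q) − ¼ ln(1 − 2Q).
1 − 2P − Q = 0.326, giving −½ ln(0.326) = 0.560429.
1 − 2Q = 0.864, giving −¼ ln(0.864) = 0.036546.
d = 0.560429 + 0.036546 = 0.596975.

0.597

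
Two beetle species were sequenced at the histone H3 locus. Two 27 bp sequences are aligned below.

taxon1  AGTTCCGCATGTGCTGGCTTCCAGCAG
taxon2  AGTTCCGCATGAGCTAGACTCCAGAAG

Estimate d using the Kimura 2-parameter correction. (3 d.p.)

0.213

Of 27 sites, 2 differences are transitions and 3 are transversions, so P = 2/27 ≈ 0.074074 and Q = 3/27 ≈ 0.111111.
Under the Kimura two-parameter model, d = −½ ln(1 − 2P − Q) − ¼ ln(1 − 2Q).
1 − 2P − Q = 0.740741, giving −½ ln(0.740741) = 0.150052.
1 − 2Q = 0.777778, giving −¼ ln(0.777778) = 0.062829.
d = 0.150052 + 0.062829 = 0.212881.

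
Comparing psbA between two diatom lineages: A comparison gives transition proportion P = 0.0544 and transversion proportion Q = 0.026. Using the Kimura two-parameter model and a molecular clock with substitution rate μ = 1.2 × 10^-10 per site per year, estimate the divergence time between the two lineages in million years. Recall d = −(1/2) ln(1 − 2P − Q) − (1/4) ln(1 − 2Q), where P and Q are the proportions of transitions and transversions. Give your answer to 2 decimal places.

357.28

Under the Kimura two-parameter model, d = −½ ln(1 − 2P − Q) − ¼ ln(1 − 2Q).
1 − 2P − Q = 0.8652, giving −½ ln(0.8652) = 0.072397.
1 − 2Q = 0.948, giving −¼ ln(0.948) = 0.013350.
d = 0.072397 + 0.013350 = 0.085747.
Under a molecular clock d = 2μt, so t = d/(2μ) = 0.085747 / (2 × 1.2 × 10^-10) = 357.28 million years.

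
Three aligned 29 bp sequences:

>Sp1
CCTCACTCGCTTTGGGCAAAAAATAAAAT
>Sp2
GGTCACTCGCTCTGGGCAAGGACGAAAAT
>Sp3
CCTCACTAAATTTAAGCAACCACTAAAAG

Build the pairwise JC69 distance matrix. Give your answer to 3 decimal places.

d(Sp1,Sp2) = 0.291, d(Sp1,Sp3) = 0.401, d(Sp2,Sp3) = 0.602

Sp1–Sp2: 7/29 sites differ → p ≈ 0.241379, d = −0.75 ln(1 − 0.321839) = 0.291278 ≈ 0.291.
Sp1–Sp3: 9/29 sites differ → p ≈ 0.310345, d = −0.75 ln(1 − 0.413793) = 0.400562 ≈ 0.401.
Sp2–Sp3: 12/29 sites differ → p ≈ 0.413793, d = −0.75 ln(1 − 0.551724) = 0.601760 ≈ 0.602.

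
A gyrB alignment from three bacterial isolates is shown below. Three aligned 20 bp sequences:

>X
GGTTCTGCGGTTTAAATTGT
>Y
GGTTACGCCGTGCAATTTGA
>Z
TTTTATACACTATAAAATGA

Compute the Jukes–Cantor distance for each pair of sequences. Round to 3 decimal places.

X–Y: 7/20 sites differ → p = 0.35, d = −0.75 ln(1 − 0.466667) = 0.471457 ≈ 0.471.
X–Z: 9/20 sites differ → p = 0.45, d = −0.75 ln(1 − 0.6) = 0.687218 ≈ 0.687.
Y–Z: 10/20 sites differ → p = 0.5, d = −0.75 ln(1 − 0.666667) = 0.823960 ≈ 0.824.

d(X,Y) = 0.471, d(X,Z) = 0.687, d(Y,Z) = 0.824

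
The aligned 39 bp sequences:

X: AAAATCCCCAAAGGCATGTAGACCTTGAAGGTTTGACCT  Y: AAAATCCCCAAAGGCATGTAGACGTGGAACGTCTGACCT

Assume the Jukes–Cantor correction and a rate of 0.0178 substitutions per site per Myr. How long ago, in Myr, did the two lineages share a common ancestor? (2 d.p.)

3.10

The sequences differ at 4 of 39 sites (24, 26, 30, 33), so p = 4/39 ≈ 0.102564.
d = −(3/4) ln(1 − 4p/3) = −0.75 ln(1 − 0.136752) = −0.75 ln(0.863248)
  = −0.75 × (-0.147053) = 0.110290 substitutions/site.
Under a molecular clock d = 2μt, so t = d/(2μ) = 0.110290 / (2 × 0.0178) = 3.10 Myr.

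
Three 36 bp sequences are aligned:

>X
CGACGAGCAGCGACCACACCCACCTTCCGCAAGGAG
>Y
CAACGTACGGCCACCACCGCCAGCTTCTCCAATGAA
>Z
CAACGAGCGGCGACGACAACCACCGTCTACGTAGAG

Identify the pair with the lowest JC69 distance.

X and Z

X–Y: 12/36 differ, p = 0.333, d = 0.441.
X–Z: 10/36 differ, p = 0.278, d = 0.347.
Y–Z: 13/36 differ, p = 0.361, d = 0.493.
The smallest distance is between X and Z.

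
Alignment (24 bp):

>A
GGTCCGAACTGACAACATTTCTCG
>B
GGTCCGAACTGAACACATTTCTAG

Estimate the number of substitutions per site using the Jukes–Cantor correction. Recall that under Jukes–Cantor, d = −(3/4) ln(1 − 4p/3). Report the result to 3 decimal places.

The sequences differ at 3 of 24 sites (13, 14, 23), so p = 3/24 = 0.125.
d = −(3/4) ln(1 − 4p/3) = −0.75 ln(1 − 0.166667) = −0.75 ln(0.833333)
  = −0.75 × (-0.182322) = 0.136742 substitutions/site.

0.137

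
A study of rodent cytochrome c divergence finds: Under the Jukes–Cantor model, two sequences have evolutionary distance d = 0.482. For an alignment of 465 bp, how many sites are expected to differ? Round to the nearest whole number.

165

Invert JC69: p = (3/4)(1 − e^(−4d/3)) = 0.75 × (1 − e^(-0.642667)) = 0.75 × (1 − 0.525888) = 0.355584.
Expected differing sites = pL ≈ 0.355584 × 465 = 165.34656 ≈ 165.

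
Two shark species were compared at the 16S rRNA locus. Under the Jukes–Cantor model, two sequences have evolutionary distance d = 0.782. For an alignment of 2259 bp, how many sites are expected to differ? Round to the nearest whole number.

Invert JC69: p = (3/4)(1 − e^(−4d/3)) = 0.75 × (1 − e^(-1.042667)) = 0.75 × (1 − 0.352513) = 0.485615.
Expected differing sites = pL ≈ 0.485615 × 2259 = 1097.004285 ≈ 1097.

1097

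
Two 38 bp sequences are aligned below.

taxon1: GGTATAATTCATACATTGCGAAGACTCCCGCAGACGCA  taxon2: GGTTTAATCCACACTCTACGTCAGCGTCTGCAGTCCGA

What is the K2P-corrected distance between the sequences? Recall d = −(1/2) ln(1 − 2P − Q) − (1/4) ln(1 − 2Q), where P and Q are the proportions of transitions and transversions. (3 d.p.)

Of 38 sites, 8 differences are transitions and 8 are transversions, so P = 8/38 ≈ 0.210526 and Q = 8/38 ≈ 0.210526.
Under the Kimura two-parameter model, d = −½ ln(1 − 2P − Q) − ¼ ln(1 − 2Q).
1 − 2P − Q = 0.368422, giving −½ ln(0.368422) = 0.499263.
1 − 2Q = 0.578948, giving −¼ ln(0.578948) = 0.136636.
d = 0.499263 + 0.136636 = 0.635899.

0.636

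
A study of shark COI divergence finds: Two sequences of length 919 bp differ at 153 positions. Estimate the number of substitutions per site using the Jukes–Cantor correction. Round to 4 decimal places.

0.1883

p = 153/919 ≈ 0.166485.
d = −(3/4) ln(1 − 4p/3) = −0.75 ln(1 − 0.22198) = −0.75 ln(0.77802)
  = −0.75 × (-0.251003) = 0.188252 substitutions/site.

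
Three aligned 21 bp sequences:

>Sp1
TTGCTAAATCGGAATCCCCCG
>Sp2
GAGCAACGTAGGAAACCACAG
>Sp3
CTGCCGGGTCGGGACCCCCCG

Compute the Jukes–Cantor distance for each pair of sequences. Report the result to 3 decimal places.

d(Sp1,Sp2) = 0.635, d(Sp1,Sp3) = 0.441, d(Sp2,Sp3) = 0.756

Sp1–Sp2: 9/21 sites differ → p ≈ 0.428571, d = −0.75 ln(1 − 0.571428) = 0.635472 ≈ 0.635.
Sp1–Sp3: 7/21 sites differ → p ≈ 0.333333, d = −0.75 ln(1 − 0.444444) = 0.440839 ≈ 0.441.
Sp2–Sp3: 10/21 sites differ → p ≈ 0.47619, d = −0.75 ln(1 − 0.63492) = 0.755729 ≈ 0.756.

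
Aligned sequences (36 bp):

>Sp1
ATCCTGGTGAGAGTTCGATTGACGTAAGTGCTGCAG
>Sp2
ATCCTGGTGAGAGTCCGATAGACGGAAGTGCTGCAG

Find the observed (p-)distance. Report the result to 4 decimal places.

0.0833

The sequences differ at 3 of 36 positions (sites 15, 20, 25).
p = 3/36 = 0.083333… ≈ 0.0833 (to 4 d.p.).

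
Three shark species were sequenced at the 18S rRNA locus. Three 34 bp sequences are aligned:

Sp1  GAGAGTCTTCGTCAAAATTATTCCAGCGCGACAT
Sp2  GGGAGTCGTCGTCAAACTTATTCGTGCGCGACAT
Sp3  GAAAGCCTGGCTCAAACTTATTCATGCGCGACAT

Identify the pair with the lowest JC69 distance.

Sp1–Sp2: 5/34 differ, p = 0.147, d = 0.164.
Sp1–Sp3: 8/34 differ, p = 0.235, d = 0.282.
Sp2–Sp3: 8/34 differ, p = 0.235, d = 0.282.
The smallest distance is between Sp1 and Sp2.

Sp1 and Sp2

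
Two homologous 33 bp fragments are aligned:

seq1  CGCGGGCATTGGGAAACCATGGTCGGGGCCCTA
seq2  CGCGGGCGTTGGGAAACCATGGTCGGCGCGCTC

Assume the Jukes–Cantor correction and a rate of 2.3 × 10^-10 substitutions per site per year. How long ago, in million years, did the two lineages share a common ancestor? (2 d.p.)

287.41

The sequences differ at 4 of 33 sites (8, 27, 30, 33), so p = 4/33 ≈ 0.121212.
d = −(3/4) ln(1 − 4p/3) = −0.75 ln(1 − 0.161616) = −0.75 ln(0.838384)
  = −0.75 × (-0.176279) = 0.132209 substitutions/site.
Under a molecular clock d = 2μt, so t = d/(2μ) = 0.132209 / (2 × 2.3 × 10^-10) = 287.41 million years.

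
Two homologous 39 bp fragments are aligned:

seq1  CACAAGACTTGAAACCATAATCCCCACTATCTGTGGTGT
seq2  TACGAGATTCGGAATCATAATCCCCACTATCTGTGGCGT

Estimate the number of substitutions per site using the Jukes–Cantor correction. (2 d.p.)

The sequences differ at 7 of 39 sites (1, 4, 8, 10, 12, 15, 37), so p = 7/39 ≈ 0.179487.
d = −(3/4) ln(1 − 4p/3) = −0.75 ln(1 − 0.239316) = −0.75 ln(0.760684)
  = −0.75 × (-0.273537) = 0.205153 substitutions/site.

0.21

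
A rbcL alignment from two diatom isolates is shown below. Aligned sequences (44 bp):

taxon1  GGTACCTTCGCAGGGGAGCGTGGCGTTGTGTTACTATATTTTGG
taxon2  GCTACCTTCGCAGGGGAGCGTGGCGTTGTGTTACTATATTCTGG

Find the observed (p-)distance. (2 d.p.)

0.05

The sequences differ at 2 of 44 positions (sites 2, 41).
p = 2/44 = 0.045454… ≈ 0.05 (to 2 d.p.).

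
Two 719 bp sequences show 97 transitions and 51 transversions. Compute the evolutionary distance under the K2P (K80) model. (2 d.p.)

P = 97/719 ≈ 0.13491 and Q = 51/719 ≈ 0.070932.
Under the Kimura two-parameter model, d = −½ ln(1 − 2P − Q) − ¼ ln(1 − 2Q).
1 − 2P − Q = 0.659248, giving −½ ln(0.659248) = 0.208328.
1 − 2Q = 0.858136, giving −¼ ln(0.858136) = 0.038248.
d = 0.208328 + 0.038248 = 0.246576.

0.25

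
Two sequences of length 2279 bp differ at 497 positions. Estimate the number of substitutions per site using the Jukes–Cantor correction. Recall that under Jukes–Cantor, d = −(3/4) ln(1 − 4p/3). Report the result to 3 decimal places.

p = 497/2279 ≈ 0.218078.
d = −(3/4) ln(1 − 4p/3) = −0.75 ln(1 − 0.290771) = −0.75 ln(0.709229)
  = −0.75 × (-0.343577) = 0.257683 substitutions/site.

0.258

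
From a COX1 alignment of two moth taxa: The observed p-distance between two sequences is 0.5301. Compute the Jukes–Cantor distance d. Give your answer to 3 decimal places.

0.920

d = −(3/4) ln(1 − 4p/3) = −0.75 ln(1 − 0.7068) = −0.75 ln(0.2932)
  = −0.75 × (-1.226900) = 0.920175 substitutions/site.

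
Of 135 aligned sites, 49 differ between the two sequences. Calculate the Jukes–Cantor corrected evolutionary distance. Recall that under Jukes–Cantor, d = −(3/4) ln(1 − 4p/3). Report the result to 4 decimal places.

p = 49/135 ≈ 0.362963.
d = −(3/4) ln(1 − 4p/3) = −0.75 ln(1 − 0.483951) = −0.75 ln(0.516049)
  = −0.75 × (-0.661554) = 0.496166 substitutions/site.

0.4962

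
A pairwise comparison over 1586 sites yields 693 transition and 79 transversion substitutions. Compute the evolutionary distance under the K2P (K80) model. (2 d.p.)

1.31

P = 693/1586 ≈ 0.436948 and Q = 79/1586 ≈ 0.049811.
Under the Kimura two-parameter model, d = −½ ln(1 − 2P − Q) − ¼ ln(1 − 2Q).
1 − 2P − Q = 0.076293, giving −½ ln(0.076293) = 1.286587.
1 − 2Q = 0.900378, giving −¼ ln(0.900378) = 0.026235.
d = 1.286587 + 0.026235 = 1.312822.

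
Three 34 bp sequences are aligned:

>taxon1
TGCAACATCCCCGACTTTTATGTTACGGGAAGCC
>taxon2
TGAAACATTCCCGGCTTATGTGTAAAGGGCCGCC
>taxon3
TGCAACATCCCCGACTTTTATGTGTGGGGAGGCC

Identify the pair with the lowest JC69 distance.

taxon1–taxon2: 9/34 differ, p = 0.265, d = 0.326.
taxon1–taxon3: 4/34 differ, p = 0.118, d = 0.128.
taxon2–taxon3: 10/34 differ, p = 0.294, d = 0.373.
The smallest distance is between taxon1 and taxon3.

taxon1 and taxon3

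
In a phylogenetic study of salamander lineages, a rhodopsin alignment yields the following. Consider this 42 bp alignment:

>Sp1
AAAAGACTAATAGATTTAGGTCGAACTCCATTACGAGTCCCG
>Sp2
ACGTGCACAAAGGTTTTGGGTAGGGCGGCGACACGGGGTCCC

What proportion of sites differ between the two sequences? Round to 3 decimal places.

The sequences differ at 22 of 42 positions.
p = 22/42 = 0.523809… ≈ 0.524 (to 3 d.p.).

0.524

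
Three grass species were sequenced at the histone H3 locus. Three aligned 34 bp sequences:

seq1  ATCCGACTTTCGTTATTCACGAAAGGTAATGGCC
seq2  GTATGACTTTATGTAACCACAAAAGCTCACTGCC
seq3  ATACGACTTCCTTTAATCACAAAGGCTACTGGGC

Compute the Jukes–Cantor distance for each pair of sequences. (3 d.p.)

seq1–seq2: 13/34 sites differ → p ≈ 0.382353, d = −0.75 ln(1 − 0.509804) = 0.534712 ≈ 0.535.
seq1–seq3: 9/34 sites differ → p ≈ 0.264706, d = −0.75 ln(1 − 0.352941) = 0.326488 ≈ 0.326.
seq2–seq3: 12/34 sites differ → p ≈ 0.352941, d = −0.75 ln(1 − 0.470588) = 0.476991 ≈ 0.477.

d(seq1,seq2) = 0.535, d(seq1,seq3) = 0.326, d(seq2,seq3) = 0.477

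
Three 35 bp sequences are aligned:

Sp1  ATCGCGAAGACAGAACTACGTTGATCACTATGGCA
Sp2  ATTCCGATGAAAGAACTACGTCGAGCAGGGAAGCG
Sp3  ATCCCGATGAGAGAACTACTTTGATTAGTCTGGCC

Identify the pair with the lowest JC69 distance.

Sp1 and Sp3

Sp1–Sp2: 12/35 differ, p = 0.343, d = 0.458.
Sp1–Sp3: 8/35 differ, p = 0.229, d = 0.273.
Sp2–Sp3: 11/35 differ, p = 0.314, d = 0.407.
The smallest distance is between Sp1 and Sp3.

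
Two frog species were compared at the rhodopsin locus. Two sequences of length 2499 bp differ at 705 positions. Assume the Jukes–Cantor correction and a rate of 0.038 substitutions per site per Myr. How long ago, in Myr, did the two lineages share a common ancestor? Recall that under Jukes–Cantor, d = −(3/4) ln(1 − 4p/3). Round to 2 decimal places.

4.66

p = 705/2499 ≈ 0.282113.
d = −(3/4) ln(1 − 4p/3) = −0.75 ln(1 − 0.376151) = −0.75 ln(0.623849)
  = −0.75 × (-0.471847) = 0.353885 substitutions/site.
Under a molecular clock d = 2μt, so t = d/(2μ) = 0.353885 / (2 × 0.038) = 4.66 Myr.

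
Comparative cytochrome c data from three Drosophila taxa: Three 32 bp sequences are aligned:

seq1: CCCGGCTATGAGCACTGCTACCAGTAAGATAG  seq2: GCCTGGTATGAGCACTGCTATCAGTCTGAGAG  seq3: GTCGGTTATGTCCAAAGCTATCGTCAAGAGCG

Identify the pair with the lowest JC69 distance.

seq1 and seq2

seq1–seq2: 7/32 differ, p = 0.219, d = 0.259.
seq1–seq3: 13/32 differ, p = 0.406, d = 0.585.
seq2–seq3: 13/32 differ, p = 0.406, d = 0.585.
The smallest distance is between seq1 and seq2.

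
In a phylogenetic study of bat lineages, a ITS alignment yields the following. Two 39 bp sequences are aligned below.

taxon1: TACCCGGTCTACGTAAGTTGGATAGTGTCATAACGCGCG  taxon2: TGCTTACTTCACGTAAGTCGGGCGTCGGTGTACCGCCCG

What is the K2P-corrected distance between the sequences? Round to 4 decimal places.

0.8661

Of 39 sites, 13 differences are transitions and 5 are transversions, so P = 13/39 ≈ 0.333333 and Q = 5/39 ≈ 0.128205.
Under the Kimura two-parameter model, d = −½ ln(1 − 2P − Q) − ¼ ln(1 − 2Q).
1 − 2P − Q = 0.205129, giving −½ ln(0.205129) = 0.792058.
1 − 2Q = 0.74359, giving −¼ ln(0.74359) = 0.074066.
d = 0.792058 + 0.074066 = 0.866124.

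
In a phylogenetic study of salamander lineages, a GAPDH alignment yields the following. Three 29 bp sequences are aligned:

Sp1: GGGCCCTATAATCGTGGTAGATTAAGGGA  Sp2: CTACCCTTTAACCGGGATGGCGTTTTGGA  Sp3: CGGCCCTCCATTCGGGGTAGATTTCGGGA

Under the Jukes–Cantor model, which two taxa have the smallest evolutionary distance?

Sp1 and Sp3

Sp1–Sp2: 13/29 differ, p = 0.448, d = 0.683.
Sp1–Sp3: 7/29 differ, p = 0.241, d = 0.291.
Sp2–Sp3: 12/29 differ, p = 0.414, d = 0.602.
The smallest distance is between Sp1 and Sp3.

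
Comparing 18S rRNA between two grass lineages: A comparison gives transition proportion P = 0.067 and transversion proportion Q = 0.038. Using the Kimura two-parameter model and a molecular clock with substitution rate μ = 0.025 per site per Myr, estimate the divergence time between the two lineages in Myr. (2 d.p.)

2.28

Under the Kimura two-parameter model, d = −½ ln(1 − 2P − Q) − ¼ ln(1 − 2Q).
1 − 2P − Q = 0.828, giving −½ ln(0.828) = 0.094371.
1 − 2Q = 0.924, giving −¼ ln(0.924) = 0.019761.
d = 0.094371 + 0.019761 = 0.114132.
Under a molecular clock d = 2μt, so t = d/(2μ) = 0.114132 / (2 × 0.025) = 2.28 Myr.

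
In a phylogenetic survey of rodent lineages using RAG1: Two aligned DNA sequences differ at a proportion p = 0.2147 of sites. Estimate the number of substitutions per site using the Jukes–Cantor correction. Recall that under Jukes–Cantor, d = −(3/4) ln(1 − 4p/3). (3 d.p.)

d = −(3/4) ln(1 − 4p/3) = −0.75 ln(1 − 0.286267) = −0.75 ln(0.713733)
  = −0.75 × (-0.337246) = 0.252935 substitutions/site.

0.253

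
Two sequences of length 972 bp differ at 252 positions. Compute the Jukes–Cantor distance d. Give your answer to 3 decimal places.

0.318

p = 252/972 ≈ 0.259259.
d = −(3/4) ln(1 − 4p/3) = −0.75 ln(1 − 0.345679) = −0.75 ln(0.654321)
  = −0.75 × (-0.424157) = 0.318118 substitutions/site.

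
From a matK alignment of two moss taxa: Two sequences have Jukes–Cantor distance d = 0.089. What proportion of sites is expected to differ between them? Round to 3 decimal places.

0.084

p = (3/4)(1 − e^(−4d/3)) = 0.75 × (1 − e^(-0.118667)) = 0.75 × (1 − 0.888103) = 0.083923.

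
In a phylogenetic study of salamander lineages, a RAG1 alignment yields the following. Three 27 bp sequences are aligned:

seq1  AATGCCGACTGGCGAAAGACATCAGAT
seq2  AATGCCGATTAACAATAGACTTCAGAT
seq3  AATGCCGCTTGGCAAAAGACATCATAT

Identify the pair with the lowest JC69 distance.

seq1–seq2: 6/27 differ, p = 0.222, d = 0.264.
seq1–seq3: 4/27 differ, p = 0.148, d = 0.165.
seq2–seq3: 6/27 differ, p = 0.222, d = 0.264.
The smallest distance is between seq1 and seq3.

seq1 and seq3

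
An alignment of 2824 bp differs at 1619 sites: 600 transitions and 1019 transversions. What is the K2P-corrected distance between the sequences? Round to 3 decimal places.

P = 600/2824 ≈ 0.212465 and Q = 1019/2824 ≈ 0.360836.
Under the Kimura two-parameter model, d = −½ ln(1 − 2P − Q) − ¼ ln(1 − 2Q).
1 − 2P − Q = 0.214234, giving −½ ln(0.214234) = 0.770343.
1 − 2Q = 0.278328, giving −¼ ln(0.278328) = 0.319739.
d = 0.770343 + 0.319739 = 1.090082.

1.090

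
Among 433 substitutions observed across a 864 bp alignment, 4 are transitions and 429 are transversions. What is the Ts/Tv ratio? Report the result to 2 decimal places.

R = 4/429 = 0.009324… ≈ 0.01 (to 2 d.p.).

0.01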